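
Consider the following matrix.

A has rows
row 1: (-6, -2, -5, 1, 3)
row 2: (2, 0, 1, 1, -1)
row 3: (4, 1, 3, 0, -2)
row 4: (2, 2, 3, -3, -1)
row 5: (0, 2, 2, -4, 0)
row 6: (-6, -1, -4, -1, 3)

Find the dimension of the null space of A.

3

Row reduce to echelon form.
R2 ← R2 + (1/3)·R1: [0, -2/3, -2/3, 4/3, 0]
R3 ← R3 + (2/3)·R1: [0, -1/3, -1/3, 2/3, 0]
R4 ← R4 + (1/3)·R1: [0, 4/3, 4/3, -8/3, 0]
R6 ← R6 − R1: [0, 1, 1, -2, 0]
R3 ← R3 − (1/2)·R2: [0, 0, 0, 0, 0]
R4 ← R4 + (2)·R2: [0, 0, 0, 0, 0]
R5 ← R5 + (3)·R2: [0, 0, 0, 0, 0]
R6 ← R6 + (3/2)·R2: [0, 0, 0, 0, 0]
2 nonzero rows, so rank(A) = 2.
A has 5 columns; by rank–nullity, nullity = 5 − 2 = 3.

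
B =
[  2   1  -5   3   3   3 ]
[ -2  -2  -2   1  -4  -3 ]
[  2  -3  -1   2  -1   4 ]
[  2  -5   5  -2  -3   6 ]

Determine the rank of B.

4

Row reduce to echelon form.
R2 ← R2 + R1: [0, -1, -7, 4, -1, 0]
R3 ← R3 − R1: [0, -4, 4, -1, -4, 1]
R4 ← R4 − R1: [0, -6, 10, -5, -6, 3]
R3 ← R3 − (4)·R2: [0, 0, 32, -17, 0, 1]
R4 ← R4 − (6)·R2: [0, 0, 52, -29, 0, 3]
R4 ← R4 − (13/8)·R3: [0, 0, 0, -11/8, 0, 11/8]
Echelon form has 4 nonzero rows, so rank(B) = 4.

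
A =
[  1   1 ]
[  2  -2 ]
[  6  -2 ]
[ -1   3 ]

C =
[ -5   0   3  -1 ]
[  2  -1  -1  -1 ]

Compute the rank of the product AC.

2

First compute AC:
[[ -3,  -1,   2,  -2],
 [-14,   2,   8,   0],
 [-34,   2,  20,  -4],
 [ 11,  -3,  -6,  -2]]
Now row reduce the product.
R2 ← R2 − (14/3)·R1: [0, 20/3, -4/3, 28/3]
R3 ← R3 − (34/3)·R1: [0, 40/3, -8/3, 56/3]
R4 ← R4 + (11/3)·R1: [0, -20/3, 4/3, -28/3]
R3 ← R3 − (2)·R2: [0, 0, 0, 0]
R4 ← R4 + R2: [0, 0, 0, 0]
2 nonzero rows, so rank(AC) = 2.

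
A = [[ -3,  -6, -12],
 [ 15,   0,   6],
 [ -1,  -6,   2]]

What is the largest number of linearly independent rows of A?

Row reduce to echelon form.
R2 ← R2 + (5)·R1: [0, -30, -54]
R3 ← R3 − (1/3)·R1: [0, -4, 6]
R3 ← R3 − (2/15)·R2: [0, 0, 66/5]
Echelon form has 3 nonzero rows, so rank(A) = 3.
The rank gives the maximum number of linearly independent rows: 3.

3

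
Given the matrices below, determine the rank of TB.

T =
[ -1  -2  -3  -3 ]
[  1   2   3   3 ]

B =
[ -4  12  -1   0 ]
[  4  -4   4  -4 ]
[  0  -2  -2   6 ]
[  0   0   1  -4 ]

1

First compute TB:
[[ -4,   2,  -4,   2],
 [  4,  -2,   4,  -2]]
Now row reduce the product.
R2 ← R2 + R1: [0, 0, 0, 0]
1 nonzero row, so rank(TB) = 1.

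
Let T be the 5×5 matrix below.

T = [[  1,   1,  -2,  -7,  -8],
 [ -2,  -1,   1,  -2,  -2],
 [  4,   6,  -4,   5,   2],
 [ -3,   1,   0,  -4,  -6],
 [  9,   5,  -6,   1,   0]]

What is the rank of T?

Row reduce to echelon form.
R2 ← R2 + (2)·R1: [0, 1, -3, -16, -18]
R3 ← R3 − (4)·R1: [0, 2, 4, 33, 34]
R4 ← R4 + (3)·R1: [0, 4, -6, -25, -30]
R5 ← R5 − (9)·R1: [0, -4, 12, 64, 72]
R3 ← R3 − (2)·R2: [0, 0, 10, 65, 70]
R4 ← R4 − (4)·R2: [0, 0, 6, 39, 42]
R5 ← R5 + (4)·R2: [0, 0, 0, 0, 0]
R4 ← R4 − (3/5)·R3: [0, 0, 0, 0, 0]
Echelon form has 3 nonzero rows, so rank(T) = 3.

3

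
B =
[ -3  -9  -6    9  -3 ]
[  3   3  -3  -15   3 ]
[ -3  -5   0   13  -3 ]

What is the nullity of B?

Row reduce to echelon form.
R2 ← R2 + R1: [0, -6, -9, -6, 0]
R3 ← R3 − R1: [0, 4, 6, 4, 0]
R3 ← R3 + (2/3)·R2: [0, 0, 0, 0, 0]
2 nonzero rows, so rank(B) = 2.
B has 5 columns; by rank–nullity, nullity = 5 − 2 = 3.

3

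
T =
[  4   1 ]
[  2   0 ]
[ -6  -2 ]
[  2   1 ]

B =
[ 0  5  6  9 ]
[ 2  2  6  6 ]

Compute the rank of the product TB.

First compute TB:
[[  2,  22,  30,  42],
 [  0,  10,  12,  18],
 [ -4, -34, -48, -66],
 [  2,  12,  18,  24]]
Now row reduce the product.
R3 ← R3 + (2)·R1: [0, 10, 12, 18]
R4 ← R4 − R1: [0, -10, -12, -18]
R3 ← R3 − R2: [0, 0, 0, 0]
R4 ← R4 + R2: [0, 0, 0, 0]
2 nonzero rows, so rank(TB) = 2.

2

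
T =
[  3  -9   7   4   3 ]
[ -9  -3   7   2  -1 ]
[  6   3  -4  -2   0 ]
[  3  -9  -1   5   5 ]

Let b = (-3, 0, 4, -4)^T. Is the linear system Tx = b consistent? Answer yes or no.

Row reduce the augmented matrix [T | b].
R2 ← R2 + (3)·R1: [0, -30, 28, 14, 8, -9]
R3 ← R3 − (2)·R1: [0, 21, -18, -10, -6, 10]
R4 ← R4 − R1: [0, 0, -8, 1, 2, -1]
R3 ← R3 + (7/10)·R2: [0, 0, 8/5, -1/5, -2/5, 37/10]
R4 ← R4 + (5)·R3: [0, 0, 0, 0, 0, 35/2]
The echelon form has 4 nonzero rows; the last pivot sits in the augmented column, so rank(T) = 3 but rank([T|b]) = 4.
Since the ranks differ, the system is inconsistent.

no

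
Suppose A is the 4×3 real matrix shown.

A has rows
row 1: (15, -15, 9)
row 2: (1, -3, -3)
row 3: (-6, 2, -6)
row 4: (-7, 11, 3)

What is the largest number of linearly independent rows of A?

3

Row reduce to echelon form.
R2 ← R2 − (1/15)·R1: [0, -2, -18/5]
R3 ← R3 + (2/5)·R1: [0, -4, -12/5]
R4 ← R4 + (7/15)·R1: [0, 4, 36/5]
R3 ← R3 − (2)·R2: [0, 0, 24/5]
R4 ← R4 + (2)·R2: [0, 0, 0]
Echelon form has 3 nonzero rows, so rank(A) = 3.
The rank gives the maximum number of linearly independent rows: 3.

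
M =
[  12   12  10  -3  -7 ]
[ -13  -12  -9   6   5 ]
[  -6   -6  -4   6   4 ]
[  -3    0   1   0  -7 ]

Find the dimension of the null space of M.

2

Row reduce to echelon form.
R2 ← R2 + (13/12)·R1: [0, 1, 11/6, 11/4, -31/12]
R3 ← R3 + (1/2)·R1: [0, 0, 1, 9/2, 1/2]
R4 ← R4 + (1/4)·R1: [0, 3, 7/2, -3/4, -35/4]
R4 ← R4 − (3)·R2: [0, 0, -2, -9, -1]
R4 ← R4 + (2)·R3: [0, 0, 0, 0, 0]
3 nonzero rows, so rank(M) = 3.
M has 5 columns; by rank–nullity, nullity = 5 − 3 = 2.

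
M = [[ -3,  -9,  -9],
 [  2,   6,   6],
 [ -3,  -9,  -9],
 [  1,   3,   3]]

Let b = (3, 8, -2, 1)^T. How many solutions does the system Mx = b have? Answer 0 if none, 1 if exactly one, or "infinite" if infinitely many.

Row reduce the augmented matrix [M | b].
R2 ← R2 + (2/3)·R1: [0, 0, 0, 10]
R3 ← R3 − R1: [0, 0, 0, -5]
R4 ← R4 + (1/3)·R1: [0, 0, 0, 2]
R3 ← R3 + (1/2)·R2: [0, 0, 0, 0]
R4 ← R4 − (1/5)·R2: [0, 0, 0, 0]
The echelon form has 2 nonzero rows; the last pivot sits in the augmented column, so rank(M) = 1 but rank([M|b]) = 2.
Since the ranks differ, the system is inconsistent.
It has no solutions.

0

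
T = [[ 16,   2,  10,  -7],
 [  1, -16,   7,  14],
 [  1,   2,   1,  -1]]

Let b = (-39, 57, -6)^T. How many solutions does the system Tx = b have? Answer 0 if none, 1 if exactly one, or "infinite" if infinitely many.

Row reduce the augmented matrix [T | b].
R2 ← R2 − (1/16)·R1: [0, -129/8, 51/8, 231/16, 951/16]
R3 ← R3 − (1/16)·R1: [0, 15/8, 3/8, -9/16, -57/16]
R3 ← R3 + (5/43)·R2: [0, 0, 48/43, 48/43, 144/43]
The echelon form has 3 nonzero rows, and every pivot lies in the first 4 columns, so rank(T) = rank([T|b]) = 3.
The system is consistent.
rank = 3 < 4 unknowns, so there are infinitely many solutions.

infinite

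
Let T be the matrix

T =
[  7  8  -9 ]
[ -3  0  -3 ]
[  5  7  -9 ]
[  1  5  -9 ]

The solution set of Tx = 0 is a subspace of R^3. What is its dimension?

Row reduce to echelon form.
R2 ← R2 + (3/7)·R1: [0, 24/7, -48/7]
R3 ← R3 − (5/7)·R1: [0, 9/7, -18/7]
R4 ← R4 − (1/7)·R1: [0, 27/7, -54/7]
R3 ← R3 − (3/8)·R2: [0, 0, 0]
R4 ← R4 − (9/8)·R2: [0, 0, 0]
2 nonzero rows, so rank(T) = 2.
T has 3 columns; by rank–nullity, nullity = 3 − 2 = 1.

1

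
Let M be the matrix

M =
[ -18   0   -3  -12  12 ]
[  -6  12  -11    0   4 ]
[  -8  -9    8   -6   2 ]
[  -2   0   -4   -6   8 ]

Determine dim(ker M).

Row reduce to echelon form.
R2 ← R2 − (1/3)·R1: [0, 12, -10, 4, 0]
R3 ← R3 − (4/9)·R1: [0, -9, 28/3, -2/3, -10/3]
R4 ← R4 − (1/9)·R1: [0, 0, -11/3, -14/3, 20/3]
R3 ← R3 + (3/4)·R2: [0, 0, 11/6, 7/3, -10/3]
R4 ← R4 + (2)·R3: [0, 0, 0, 0, 0]
3 nonzero rows, so rank(M) = 3.
M has 5 columns; by rank–nullity, nullity = 5 − 3 = 2.

2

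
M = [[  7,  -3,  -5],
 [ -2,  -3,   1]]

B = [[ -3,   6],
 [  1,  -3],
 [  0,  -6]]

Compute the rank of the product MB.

First compute MB:
[[-24,  81],
 [  3,  -9]]
Now row reduce the product.
R2 ← R2 + (1/8)·R1: [0, 9/8]
2 nonzero rows, so rank(MB) = 2.

2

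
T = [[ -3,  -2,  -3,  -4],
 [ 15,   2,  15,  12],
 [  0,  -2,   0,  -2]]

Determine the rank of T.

2

Row reduce to echelon form.
R2 ← R2 + (5)·R1: [0, -8, 0, -8]
R3 ← R3 − (1/4)·R2: [0, 0, 0, 0]
Echelon form has 2 nonzero rows, so rank(T) = 2.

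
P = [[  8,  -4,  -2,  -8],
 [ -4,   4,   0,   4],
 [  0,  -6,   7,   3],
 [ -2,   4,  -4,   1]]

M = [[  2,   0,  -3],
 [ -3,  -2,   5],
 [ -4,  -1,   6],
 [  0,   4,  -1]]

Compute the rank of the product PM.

First compute PM:
[[ 36, -22, -48],
 [-20,   8,  28],
 [-10,  17,   9],
 [  0,   0,   1]]
Now row reduce the product.
R2 ← R2 + (5/9)·R1: [0, -38/9, 4/3]
R3 ← R3 + (5/18)·R1: [0, 98/9, -13/3]
R3 ← R3 + (49/19)·R2: [0, 0, -17/19]
R4 ← R4 + (19/17)·R3: [0, 0, 0]
3 nonzero rows, so rank(PM) = 3.

3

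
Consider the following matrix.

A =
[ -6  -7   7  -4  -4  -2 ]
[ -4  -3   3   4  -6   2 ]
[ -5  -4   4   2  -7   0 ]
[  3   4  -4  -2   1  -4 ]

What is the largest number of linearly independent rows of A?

3

Row reduce to echelon form.
R2 ← R2 − (2/3)·R1: [0, 5/3, -5/3, 20/3, -10/3, 10/3]
R3 ← R3 − (5/6)·R1: [0, 11/6, -11/6, 16/3, -11/3, 5/3]
R4 ← R4 + (1/2)·R1: [0, 1/2, -1/2, -4, -1, -5]
R3 ← R3 − (11/10)·R2: [0, 0, 0, -2, 0, -2]
R4 ← R4 − (3/10)·R2: [0, 0, 0, -6, 0, -6]
R4 ← R4 − (3)·R3: [0, 0, 0, 0, 0, 0]
Echelon form has 3 nonzero rows, so rank(A) = 3.
The rank gives the maximum number of linearly independent rows: 3.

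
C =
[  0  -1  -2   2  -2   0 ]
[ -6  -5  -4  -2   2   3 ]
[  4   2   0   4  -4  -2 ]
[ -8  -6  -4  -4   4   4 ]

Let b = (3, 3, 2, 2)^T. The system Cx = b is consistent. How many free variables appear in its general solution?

Row reduce the augmented matrix [C | b].
Swap R1 ↔ R2
R3 ← R3 + (2/3)·R1: [0, -4/3, -8/3, 8/3, -8/3, 0, 4]
R4 ← R4 − (4/3)·R1: [0, 2/3, 4/3, -4/3, 4/3, 0, -2]
R3 ← R3 − (4/3)·R2: [0, 0, 0, 0, 0, 0, 0]
R4 ← R4 + (2/3)·R2: [0, 0, 0, 0, 0, 0, 0]
The echelon form has 2 nonzero rows, and every pivot lies in the first 6 columns, so rank(C) = rank([C|b]) = 2.
The system is consistent.
Free variables = (unknowns) − (rank) = 6 − 2 = 4.

4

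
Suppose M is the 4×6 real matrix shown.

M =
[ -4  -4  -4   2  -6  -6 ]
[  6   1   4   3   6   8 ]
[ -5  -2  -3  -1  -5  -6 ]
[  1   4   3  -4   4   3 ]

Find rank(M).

Row reduce to echelon form.
R2 ← R2 + (3/2)·R1: [0, -5, -2, 6, -3, -1]
R3 ← R3 − (5/4)·R1: [0, 3, 2, -7/2, 5/2, 3/2]
R4 ← R4 + (1/4)·R1: [0, 3, 2, -7/2, 5/2, 3/2]
R3 ← R3 + (3/5)·R2: [0, 0, 4/5, 1/10, 7/10, 9/10]
R4 ← R4 + (3/5)·R2: [0, 0, 4/5, 1/10, 7/10, 9/10]
R4 ← R4 − R3: [0, 0, 0, 0, 0, 0]
Echelon form has 3 nonzero rows, so rank(M) = 3.

3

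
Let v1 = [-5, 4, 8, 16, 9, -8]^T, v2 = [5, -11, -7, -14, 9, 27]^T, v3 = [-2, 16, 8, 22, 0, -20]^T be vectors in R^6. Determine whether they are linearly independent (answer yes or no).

yes

Form the matrix with these vectors as rows and row reduce.
R2 ← R2 + R1: [0, -7, 1, 2, 18, 19]
R3 ← R3 − (2/5)·R1: [0, 72/5, 24/5, 78/5, -18/5, -84/5]
R3 ← R3 + (72/35)·R2: [0, 0, 48/7, 138/7, 234/7, 156/7]
3 nonzero rows, so the 3 vectors span a space of dimension 3.
Since 3 = 3, the vectors are linearly independent.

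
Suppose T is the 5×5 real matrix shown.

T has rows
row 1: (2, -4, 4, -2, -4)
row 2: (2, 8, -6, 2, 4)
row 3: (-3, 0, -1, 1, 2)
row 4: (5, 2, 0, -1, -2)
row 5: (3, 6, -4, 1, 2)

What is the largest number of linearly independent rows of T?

2

Row reduce to echelon form.
R2 ← R2 − R1: [0, 12, -10, 4, 8]
R3 ← R3 + (3/2)·R1: [0, -6, 5, -2, -4]
R4 ← R4 − (5/2)·R1: [0, 12, -10, 4, 8]
R5 ← R5 − (3/2)·R1: [0, 12, -10, 4, 8]
R3 ← R3 + (1/2)·R2: [0, 0, 0, 0, 0]
R4 ← R4 − R2: [0, 0, 0, 0, 0]
R5 ← R5 − R2: [0, 0, 0, 0, 0]
Echelon form has 2 nonzero rows, so rank(T) = 2.
The rank gives the maximum number of linearly independent rows: 2.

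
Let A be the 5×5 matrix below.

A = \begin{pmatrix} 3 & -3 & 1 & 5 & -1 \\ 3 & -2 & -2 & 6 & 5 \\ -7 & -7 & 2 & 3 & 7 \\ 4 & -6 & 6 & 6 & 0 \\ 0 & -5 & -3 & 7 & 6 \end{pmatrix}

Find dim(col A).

5

Row reduce to echelon form.
R2 ← R2 − R1: [0, 1, -3, 1, 6]
R3 ← R3 + (7/3)·R1: [0, -14, 13/3, 44/3, 14/3]
R4 ← R4 − (4/3)·R1: [0, -2, 14/3, -2/3, 4/3]
R3 ← R3 + (14)·R2: [0, 0, -113/3, 86/3, 266/3]
R4 ← R4 + (2)·R2: [0, 0, -4/3, 4/3, 40/3]
R5 ← R5 + (5)·R2: [0, 0, -18, 12, 36]
R4 ← R4 − (4/113)·R3: [0, 0, 0, 36/113, 1152/113]
R5 ← R5 − (54/113)·R3: [0, 0, 0, -192/113, -720/113]
R5 ← R5 + (16/3)·R4: [0, 0, 0, 0, 48]
Echelon form has 5 nonzero rows, so rank(A) = 5.
The column space has dimension equal to the rank: 5.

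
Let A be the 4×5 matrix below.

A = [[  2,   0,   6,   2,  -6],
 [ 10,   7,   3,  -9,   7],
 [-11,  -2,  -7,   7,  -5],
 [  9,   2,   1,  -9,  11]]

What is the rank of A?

Row reduce to echelon form.
R2 ← R2 − (5)·R1: [0, 7, -27, -19, 37]
R3 ← R3 + (11/2)·R1: [0, -2, 26, 18, -38]
R4 ← R4 − (9/2)·R1: [0, 2, -26, -18, 38]
R3 ← R3 + (2/7)·R2: [0, 0, 128/7, 88/7, -192/7]
R4 ← R4 − (2/7)·R2: [0, 0, -128/7, -88/7, 192/7]
R4 ← R4 + R3: [0, 0, 0, 0, 0]
Echelon form has 3 nonzero rows, so rank(A) = 3.

3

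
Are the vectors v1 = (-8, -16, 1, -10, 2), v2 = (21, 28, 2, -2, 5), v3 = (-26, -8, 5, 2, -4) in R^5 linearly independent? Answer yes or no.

Form the matrix with these vectors as rows and row reduce.
R2 ← R2 + (21/8)·R1: [0, -14, 37/8, -113/4, 41/4]
R3 ← R3 − (13/4)·R1: [0, 44, 7/4, 69/2, -21/2]
R3 ← R3 + (22/7)·R2: [0, 0, 114/7, -380/7, 152/7]
3 nonzero rows, so the 3 vectors span a space of dimension 3.
Since 3 = 3, the vectors are linearly independent.

yes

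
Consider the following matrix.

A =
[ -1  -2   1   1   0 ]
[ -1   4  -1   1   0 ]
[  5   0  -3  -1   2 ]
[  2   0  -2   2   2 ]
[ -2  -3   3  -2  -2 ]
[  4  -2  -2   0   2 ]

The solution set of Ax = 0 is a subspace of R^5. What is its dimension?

Row reduce to echelon form.
R2 ← R2 − R1: [0, 6, -2, 0, 0]
R3 ← R3 + (5)·R1: [0, -10, 2, 4, 2]
R4 ← R4 + (2)·R1: [0, -4, 0, 4, 2]
R5 ← R5 − (2)·R1: [0, 1, 1, -4, -2]
R6 ← R6 + (4)·R1: [0, -10, 2, 4, 2]
R3 ← R3 + (5/3)·R2: [0, 0, -4/3, 4, 2]
R4 ← R4 + (2/3)·R2: [0, 0, -4/3, 4, 2]
R5 ← R5 − (1/6)·R2: [0, 0, 4/3, -4, -2]
R6 ← R6 + (5/3)·R2: [0, 0, -4/3, 4, 2]
R4 ← R4 − R3: [0, 0, 0, 0, 0]
R5 ← R5 + R3: [0, 0, 0, 0, 0]
R6 ← R6 − R3: [0, 0, 0, 0, 0]
3 nonzero rows, so rank(A) = 3.
A has 5 columns; by rank–nullity, nullity = 5 − 3 = 2.

2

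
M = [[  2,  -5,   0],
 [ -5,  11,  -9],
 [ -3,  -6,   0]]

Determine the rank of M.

Row reduce to echelon form.
R2 ← R2 + (5/2)·R1: [0, -3/2, -9]
R3 ← R3 + (3/2)·R1: [0, -27/2, 0]
R3 ← R3 − (9)·R2: [0, 0, 81]
Echelon form has 3 nonzero rows, so rank(M) = 3.

3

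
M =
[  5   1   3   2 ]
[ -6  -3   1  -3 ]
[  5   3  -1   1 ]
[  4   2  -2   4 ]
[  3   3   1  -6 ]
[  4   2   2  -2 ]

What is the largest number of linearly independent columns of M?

Row reduce to echelon form.
R2 ← R2 + (6/5)·R1: [0, -9/5, 23/5, -3/5]
R3 ← R3 − R1: [0, 2, -4, -1]
R4 ← R4 − (4/5)·R1: [0, 6/5, -22/5, 12/5]
R5 ← R5 − (3/5)·R1: [0, 12/5, -4/5, -36/5]
R6 ← R6 − (4/5)·R1: [0, 6/5, -2/5, -18/5]
R3 ← R3 + (10/9)·R2: [0, 0, 10/9, -5/3]
R4 ← R4 + (2/3)·R2: [0, 0, -4/3, 2]
R5 ← R5 + (4/3)·R2: [0, 0, 16/3, -8]
R6 ← R6 + (2/3)·R2: [0, 0, 8/3, -4]
R4 ← R4 + (6/5)·R3: [0, 0, 0, 0]
R5 ← R5 − (24/5)·R3: [0, 0, 0, 0]
R6 ← R6 − (12/5)·R3: [0, 0, 0, 0]
Echelon form has 3 nonzero rows, so rank(M) = 3.
The rank gives the maximum number of linearly independent columns: 3.

3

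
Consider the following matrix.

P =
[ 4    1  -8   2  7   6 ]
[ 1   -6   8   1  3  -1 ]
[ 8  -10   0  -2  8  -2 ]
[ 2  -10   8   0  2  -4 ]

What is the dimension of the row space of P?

Row reduce to echelon form.
R2 ← R2 − (1/4)·R1: [0, -25/4, 10, 1/2, 5/4, -5/2]
R3 ← R3 − (2)·R1: [0, -12, 16, -6, -6, -14]
R4 ← R4 − (1/2)·R1: [0, -21/2, 12, -1, -3/2, -7]
R3 ← R3 − (48/25)·R2: [0, 0, -16/5, -174/25, -42/5, -46/5]
R4 ← R4 − (42/25)·R2: [0, 0, -24/5, -46/25, -18/5, -14/5]
R4 ← R4 − (3/2)·R3: [0, 0, 0, 43/5, 9, 11]
Echelon form has 4 nonzero rows, so rank(P) = 4.
The row space has dimension equal to the rank: 4.

4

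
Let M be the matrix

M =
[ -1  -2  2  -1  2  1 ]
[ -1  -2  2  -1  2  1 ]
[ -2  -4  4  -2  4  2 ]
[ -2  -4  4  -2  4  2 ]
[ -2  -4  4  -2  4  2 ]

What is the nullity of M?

Row reduce to echelon form.
R2 ← R2 − R1: [0, 0, 0, 0, 0, 0]
R3 ← R3 − (2)·R1: [0, 0, 0, 0, 0, 0]
R4 ← R4 − (2)·R1: [0, 0, 0, 0, 0, 0]
R5 ← R5 − (2)·R1: [0, 0, 0, 0, 0, 0]
1 nonzero row, so rank(M) = 1.
M has 6 columns; by rank–nullity, nullity = 6 − 1 = 5.

5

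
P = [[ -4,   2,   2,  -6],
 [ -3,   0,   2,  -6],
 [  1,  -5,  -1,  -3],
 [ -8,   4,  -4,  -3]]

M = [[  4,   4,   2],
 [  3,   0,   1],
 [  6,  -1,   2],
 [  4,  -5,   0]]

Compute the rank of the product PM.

3

First compute PM:
[[-22,  12,  -2],
 [-24,  16,  -2],
 [-29,  20,  -5],
 [-56, -13, -20]]
Now row reduce the product.
R2 ← R2 − (12/11)·R1: [0, 32/11, 2/11]
R3 ← R3 − (29/22)·R1: [0, 46/11, -26/11]
R4 ← R4 − (28/11)·R1: [0, -479/11, -164/11]
R3 ← R3 − (23/16)·R2: [0, 0, -21/8]
R4 ← R4 + (479/32)·R2: [0, 0, -195/16]
R4 ← R4 − (65/14)·R3: [0, 0, 0]
3 nonzero rows, so rank(PM) = 3.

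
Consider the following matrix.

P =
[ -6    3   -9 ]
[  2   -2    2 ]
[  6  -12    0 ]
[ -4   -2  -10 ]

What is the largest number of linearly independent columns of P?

2

Row reduce to echelon form.
R2 ← R2 + (1/3)·R1: [0, -1, -1]
R3 ← R3 + R1: [0, -9, -9]
R4 ← R4 − (2/3)·R1: [0, -4, -4]
R3 ← R3 − (9)·R2: [0, 0, 0]
R4 ← R4 − (4)·R2: [0, 0, 0]
Echelon form has 2 nonzero rows, so rank(P) = 2.
The rank gives the maximum number of linearly independent columns: 2.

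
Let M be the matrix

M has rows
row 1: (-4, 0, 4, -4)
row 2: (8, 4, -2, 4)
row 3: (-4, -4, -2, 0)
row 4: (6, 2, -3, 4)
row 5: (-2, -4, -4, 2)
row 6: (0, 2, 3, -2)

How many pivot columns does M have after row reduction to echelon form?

Row reduce to echelon form.
R2 ← R2 + (2)·R1: [0, 4, 6, -4]
R3 ← R3 − R1: [0, -4, -6, 4]
R4 ← R4 + (3/2)·R1: [0, 2, 3, -2]
R5 ← R5 − (1/2)·R1: [0, -4, -6, 4]
R3 ← R3 + R2: [0, 0, 0, 0]
R4 ← R4 − (1/2)·R2: [0, 0, 0, 0]
R5 ← R5 + R2: [0, 0, 0, 0]
R6 ← R6 − (1/2)·R2: [0, 0, 0, 0]
Echelon form has 2 nonzero rows, so rank(M) = 2.
Each nonzero row contributes one pivot column: 2 pivot columns.

2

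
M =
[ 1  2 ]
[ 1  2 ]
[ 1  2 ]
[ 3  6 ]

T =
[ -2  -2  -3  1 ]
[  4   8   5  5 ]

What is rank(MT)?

1

First compute MT:
[[  6,  14,   7,  11],
 [  6,  14,   7,  11],
 [  6,  14,   7,  11],
 [ 18,  42,  21,  33]]
Now row reduce the product.
R2 ← R2 − R1: [0, 0, 0, 0]
R3 ← R3 − R1: [0, 0, 0, 0]
R4 ← R4 − (3)·R1: [0, 0, 0, 0]
1 nonzero row, so rank(MT) = 1.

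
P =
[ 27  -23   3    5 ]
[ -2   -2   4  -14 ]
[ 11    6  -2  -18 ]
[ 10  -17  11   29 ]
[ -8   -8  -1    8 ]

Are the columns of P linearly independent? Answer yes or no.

Row reduce P to echelon form.
R2 ← R2 + (2/27)·R1: [0, -100/27, 38/9, -368/27]
R3 ← R3 − (11/27)·R1: [0, 415/27, -29/9, -541/27]
R4 ← R4 − (10/27)·R1: [0, -229/27, 89/9, 733/27]
R5 ← R5 + (8/27)·R1: [0, -400/27, -1/9, 256/27]
R3 ← R3 + (83/20)·R2: [0, 0, 143/10, -383/5]
R4 ← R4 − (229/100)·R2: [0, 0, 11/50, 1459/25]
R5 ← R5 − (4)·R2: [0, 0, -17, 64]
R4 ← R4 − (1/65)·R3: [0, 0, 0, 774/13]
R5 ← R5 + (170/143)·R3: [0, 0, 0, -3870/143]
R5 ← R5 + (5/11)·R4: [0, 0, 0, 0]
4 pivots among 4 columns.
Every column is a pivot column, so the columns are linearly independent.

yes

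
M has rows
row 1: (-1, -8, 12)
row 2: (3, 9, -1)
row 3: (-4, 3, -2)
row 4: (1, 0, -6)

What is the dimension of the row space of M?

Row reduce to echelon form.
R2 ← R2 + (3)·R1: [0, -15, 35]
R3 ← R3 − (4)·R1: [0, 35, -50]
R4 ← R4 + R1: [0, -8, 6]
R3 ← R3 + (7/3)·R2: [0, 0, 95/3]
R4 ← R4 − (8/15)·R2: [0, 0, -38/3]
R4 ← R4 + (2/5)·R3: [0, 0, 0]
Echelon form has 3 nonzero rows, so rank(M) = 3.
The row space has dimension equal to the rank: 3.

3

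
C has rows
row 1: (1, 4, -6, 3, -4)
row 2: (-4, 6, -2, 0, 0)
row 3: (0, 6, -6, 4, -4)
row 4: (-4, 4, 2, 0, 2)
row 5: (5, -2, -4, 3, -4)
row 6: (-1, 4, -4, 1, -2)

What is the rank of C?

3

Row reduce to echelon form.
R2 ← R2 + (4)·R1: [0, 22, -26, 12, -16]
R4 ← R4 + (4)·R1: [0, 20, -22, 12, -14]
R5 ← R5 − (5)·R1: [0, -22, 26, -12, 16]
R6 ← R6 + R1: [0, 8, -10, 4, -6]
R3 ← R3 − (3/11)·R2: [0, 0, 12/11, 8/11, 4/11]
R4 ← R4 − (10/11)·R2: [0, 0, 18/11, 12/11, 6/11]
R5 ← R5 + R2: [0, 0, 0, 0, 0]
R6 ← R6 − (4/11)·R2: [0, 0, -6/11, -4/11, -2/11]
R4 ← R4 − (3/2)·R3: [0, 0, 0, 0, 0]
R6 ← R6 + (1/2)·R3: [0, 0, 0, 0, 0]
Echelon form has 3 nonzero rows, so rank(C) = 3.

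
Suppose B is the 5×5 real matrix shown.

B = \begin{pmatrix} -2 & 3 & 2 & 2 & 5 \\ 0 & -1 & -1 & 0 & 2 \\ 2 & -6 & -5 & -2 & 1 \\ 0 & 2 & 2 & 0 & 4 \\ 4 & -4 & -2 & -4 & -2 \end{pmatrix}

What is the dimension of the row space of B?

Row reduce to echelon form.
R3 ← R3 + R1: [0, -3, -3, 0, 6]
R5 ← R5 + (2)·R1: [0, 2, 2, 0, 8]
R3 ← R3 − (3)·R2: [0, 0, 0, 0, 0]
R4 ← R4 + (2)·R2: [0, 0, 0, 0, 8]
R5 ← R5 + (2)·R2: [0, 0, 0, 0, 12]
Swap R3 ↔ R4
R5 ← R5 − (3/2)·R3: [0, 0, 0, 0, 0]
Echelon form has 3 nonzero rows, so rank(B) = 3.
The row space has dimension equal to the rank: 3.

3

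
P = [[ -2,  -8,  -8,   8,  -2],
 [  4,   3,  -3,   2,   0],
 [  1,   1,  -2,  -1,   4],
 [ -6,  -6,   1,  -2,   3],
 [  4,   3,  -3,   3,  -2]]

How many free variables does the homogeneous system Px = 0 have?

1

Row reduce to echelon form.
R2 ← R2 + (2)·R1: [0, -13, -19, 18, -4]
R3 ← R3 + (1/2)·R1: [0, -3, -6, 3, 3]
R4 ← R4 − (3)·R1: [0, 18, 25, -26, 9]
R5 ← R5 + (2)·R1: [0, -13, -19, 19, -6]
R3 ← R3 − (3/13)·R2: [0, 0, -21/13, -15/13, 51/13]
R4 ← R4 + (18/13)·R2: [0, 0, -17/13, -14/13, 45/13]
R5 ← R5 − R2: [0, 0, 0, 1, -2]
R4 ← R4 − (17/21)·R3: [0, 0, 0, -1/7, 2/7]
R5 ← R5 + (7)·R4: [0, 0, 0, 0, 0]
4 nonzero rows, so rank(P) = 4.
P has 5 columns; by rank–nullity, nullity = 5 − 4 = 1.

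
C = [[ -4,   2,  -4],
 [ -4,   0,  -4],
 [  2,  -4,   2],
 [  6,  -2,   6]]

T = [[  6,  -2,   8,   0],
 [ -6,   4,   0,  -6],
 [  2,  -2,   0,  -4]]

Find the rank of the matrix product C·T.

2

First compute CT:
[[-44,  24, -32,   4],
 [-32,  16, -32,  16],
 [ 40, -24,  16,  16],
 [ 60, -32,  48, -12]]
Now row reduce the product.
R2 ← R2 − (8/11)·R1: [0, -16/11, -96/11, 144/11]
R3 ← R3 + (10/11)·R1: [0, -24/11, -144/11, 216/11]
R4 ← R4 + (15/11)·R1: [0, 8/11, 48/11, -72/11]
R3 ← R3 − (3/2)·R2: [0, 0, 0, 0]
R4 ← R4 + (1/2)·R2: [0, 0, 0, 0]
2 nonzero rows, so rank(CT) = 2.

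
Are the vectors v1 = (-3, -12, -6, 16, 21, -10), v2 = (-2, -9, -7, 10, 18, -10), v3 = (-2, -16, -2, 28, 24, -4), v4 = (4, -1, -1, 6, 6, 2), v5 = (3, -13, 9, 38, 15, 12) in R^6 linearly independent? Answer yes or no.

no

Form the matrix with these vectors as rows and row reduce.
R2 ← R2 − (2/3)·R1: [0, -1, -3, -2/3, 4, -10/3]
R3 ← R3 − (2/3)·R1: [0, -8, 2, 52/3, 10, 8/3]
R4 ← R4 + (4/3)·R1: [0, -17, -9, 82/3, 34, -34/3]
R5 ← R5 + R1: [0, -25, 3, 54, 36, 2]
R3 ← R3 − (8)·R2: [0, 0, 26, 68/3, -22, 88/3]
R4 ← R4 − (17)·R2: [0, 0, 42, 116/3, -34, 136/3]
R5 ← R5 − (25)·R2: [0, 0, 78, 212/3, -64, 256/3]
R4 ← R4 − (21/13)·R3: [0, 0, 0, 80/39, 20/13, -80/39]
R5 ← R5 − (3)·R3: [0, 0, 0, 8/3, 2, -8/3]
R5 ← R5 − (13/10)·R4: [0, 0, 0, 0, 0, 0]
4 nonzero rows, so the 5 vectors span a space of dimension 4.
Since 4 < 5, the vectors are linearly dependent.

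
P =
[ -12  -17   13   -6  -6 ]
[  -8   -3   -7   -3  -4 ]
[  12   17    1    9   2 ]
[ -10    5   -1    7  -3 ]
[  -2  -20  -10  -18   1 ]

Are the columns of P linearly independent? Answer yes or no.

Row reduce P to echelon form.
R2 ← R2 − (2/3)·R1: [0, 25/3, -47/3, 1, 0]
R3 ← R3 + R1: [0, 0, 14, 3, -4]
R4 ← R4 − (5/6)·R1: [0, 115/6, -71/6, 12, 2]
R5 ← R5 − (1/6)·R1: [0, -103/6, -73/6, -17, 2]
R4 ← R4 − (23/10)·R2: [0, 0, 121/5, 97/10, 2]
R5 ← R5 + (103/50)·R2: [0, 0, -1111/25, -747/50, 2]
R4 ← R4 − (121/70)·R3: [0, 0, 0, 158/35, 312/35]
R5 ← R5 + (1111/350)·R3: [0, 0, 0, -948/175, -1872/175]
R5 ← R5 + (6/5)·R4: [0, 0, 0, 0, 0]
4 pivots among 5 columns.
Only 4 < 5 pivot columns, so the columns are linearly dependent.

no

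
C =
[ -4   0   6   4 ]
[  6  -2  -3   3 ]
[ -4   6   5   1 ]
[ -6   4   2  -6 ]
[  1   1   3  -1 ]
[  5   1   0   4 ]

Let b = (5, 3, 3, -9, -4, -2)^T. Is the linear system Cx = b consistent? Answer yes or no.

Row reduce the augmented matrix [C | b].
R2 ← R2 + (3/2)·R1: [0, -2, 6, 9, 21/2]
R3 ← R3 − R1: [0, 6, -1, -3, -2]
R4 ← R4 − (3/2)·R1: [0, 4, -7, -12, -33/2]
R5 ← R5 + (1/4)·R1: [0, 1, 9/2, 0, -11/4]
R6 ← R6 + (5/4)·R1: [0, 1, 15/2, 9, 17/4]
R3 ← R3 + (3)·R2: [0, 0, 17, 24, 59/2]
R4 ← R4 + (2)·R2: [0, 0, 5, 6, 9/2]
R5 ← R5 + (1/2)·R2: [0, 0, 15/2, 9/2, 5/2]
R6 ← R6 + (1/2)·R2: [0, 0, 21/2, 27/2, 19/2]
R4 ← R4 − (5/17)·R3: [0, 0, 0, -18/17, -71/17]
R5 ← R5 − (15/34)·R3: [0, 0, 0, -207/34, -715/68]
R6 ← R6 − (21/34)·R3: [0, 0, 0, -45/34, -593/68]
R5 ← R5 − (23/4)·R4: [0, 0, 0, 0, 27/2]
R6 ← R6 − (5/4)·R4: [0, 0, 0, 0, -7/2]
R6 ← R6 + (7/27)·R5: [0, 0, 0, 0, 0]
The echelon form has 5 nonzero rows; the last pivot sits in the augmented column, so rank(C) = 4 but rank([C|b]) = 5.
Since the ranks differ, the system is inconsistent.

no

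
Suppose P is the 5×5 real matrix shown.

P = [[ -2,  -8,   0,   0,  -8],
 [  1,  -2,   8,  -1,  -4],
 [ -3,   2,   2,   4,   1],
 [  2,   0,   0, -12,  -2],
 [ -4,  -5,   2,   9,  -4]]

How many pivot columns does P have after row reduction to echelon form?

Row reduce to echelon form.
R2 ← R2 + (1/2)·R1: [0, -6, 8, -1, -8]
R3 ← R3 − (3/2)·R1: [0, 14, 2, 4, 13]
R4 ← R4 + R1: [0, -8, 0, -12, -10]
R5 ← R5 − (2)·R1: [0, 11, 2, 9, 12]
R3 ← R3 + (7/3)·R2: [0, 0, 62/3, 5/3, -17/3]
R4 ← R4 − (4/3)·R2: [0, 0, -32/3, -32/3, 2/3]
R5 ← R5 + (11/6)·R2: [0, 0, 50/3, 43/6, -8/3]
R4 ← R4 + (16/31)·R3: [0, 0, 0, -304/31, -70/31]
R5 ← R5 − (25/31)·R3: [0, 0, 0, 361/62, 59/31]
R5 ← R5 + (19/32)·R4: [0, 0, 0, 0, 9/16]
Echelon form has 5 nonzero rows, so rank(P) = 5.
Each nonzero row contributes one pivot column: 5 pivot columns.

5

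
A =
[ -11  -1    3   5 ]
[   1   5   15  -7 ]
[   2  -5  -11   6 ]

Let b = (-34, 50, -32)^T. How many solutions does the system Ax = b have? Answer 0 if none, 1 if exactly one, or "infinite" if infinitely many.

Row reduce the augmented matrix [A | b].
R2 ← R2 + (1/11)·R1: [0, 54/11, 168/11, -72/11, 516/11]
R3 ← R3 + (2/11)·R1: [0, -57/11, -115/11, 76/11, -420/11]
R3 ← R3 + (19/18)·R2: [0, 0, 17/3, 0, 34/3]
The echelon form has 3 nonzero rows, and every pivot lies in the first 4 columns, so rank(A) = rank([A|b]) = 3.
The system is consistent.
rank = 3 < 4 unknowns, so there are infinitely many solutions.

infinite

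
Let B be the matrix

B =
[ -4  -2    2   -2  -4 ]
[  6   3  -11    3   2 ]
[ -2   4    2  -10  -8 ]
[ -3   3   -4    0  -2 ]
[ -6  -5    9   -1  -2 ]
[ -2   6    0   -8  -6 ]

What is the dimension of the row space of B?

Row reduce to echelon form.
R2 ← R2 + (3/2)·R1: [0, 0, -8, 0, -4]
R3 ← R3 − (1/2)·R1: [0, 5, 1, -9, -6]
R4 ← R4 − (3/4)·R1: [0, 9/2, -11/2, 3/2, 1]
R5 ← R5 − (3/2)·R1: [0, -2, 6, 2, 4]
R6 ← R6 − (1/2)·R1: [0, 7, -1, -7, -4]
Swap R2 ↔ R3
R4 ← R4 − (9/10)·R2: [0, 0, -32/5, 48/5, 32/5]
R5 ← R5 + (2/5)·R2: [0, 0, 32/5, -8/5, 8/5]
R6 ← R6 − (7/5)·R2: [0, 0, -12/5, 28/5, 22/5]
R4 ← R4 − (4/5)·R3: [0, 0, 0, 48/5, 48/5]
R5 ← R5 + (4/5)·R3: [0, 0, 0, -8/5, -8/5]
R6 ← R6 − (3/10)·R3: [0, 0, 0, 28/5, 28/5]
R5 ← R5 + (1/6)·R4: [0, 0, 0, 0, 0]
R6 ← R6 − (7/12)·R4: [0, 0, 0, 0, 0]
Echelon form has 4 nonzero rows, so rank(B) = 4.
The row space has dimension equal to the rank: 4.

4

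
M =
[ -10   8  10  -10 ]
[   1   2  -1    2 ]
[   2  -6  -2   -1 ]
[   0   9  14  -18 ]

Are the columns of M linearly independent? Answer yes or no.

Row reduce M to echelon form.
R2 ← R2 + (1/10)·R1: [0, 14/5, 0, 1]
R3 ← R3 + (1/5)·R1: [0, -22/5, 0, -3]
R3 ← R3 + (11/7)·R2: [0, 0, 0, -10/7]
R4 ← R4 − (45/14)·R2: [0, 0, 14, -297/14]
Swap R3 ↔ R4
4 pivots among 4 columns.
Every column is a pivot column, so the columns are linearly independent.

yes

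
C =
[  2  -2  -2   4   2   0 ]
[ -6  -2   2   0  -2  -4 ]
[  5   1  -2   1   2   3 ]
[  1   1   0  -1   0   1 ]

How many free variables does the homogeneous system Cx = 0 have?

4

Row reduce to echelon form.
R2 ← R2 + (3)·R1: [0, -8, -4, 12, 4, -4]
R3 ← R3 − (5/2)·R1: [0, 6, 3, -9, -3, 3]
R4 ← R4 − (1/2)·R1: [0, 2, 1, -3, -1, 1]
R3 ← R3 + (3/4)·R2: [0, 0, 0, 0, 0, 0]
R4 ← R4 + (1/4)·R2: [0, 0, 0, 0, 0, 0]
2 nonzero rows, so rank(C) = 2.
C has 6 columns; by rank–nullity, nullity = 6 − 2 = 4.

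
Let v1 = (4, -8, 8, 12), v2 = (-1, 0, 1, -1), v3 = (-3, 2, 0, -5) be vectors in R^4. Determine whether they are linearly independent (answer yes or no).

no

Form the matrix with these vectors as rows and row reduce.
R2 ← R2 + (1/4)·R1: [0, -2, 3, 2]
R3 ← R3 + (3/4)·R1: [0, -4, 6, 4]
R3 ← R3 − (2)·R2: [0, 0, 0, 0]
2 nonzero rows, so the 3 vectors span a space of dimension 2.
Since 2 < 3, the vectors are linearly dependent.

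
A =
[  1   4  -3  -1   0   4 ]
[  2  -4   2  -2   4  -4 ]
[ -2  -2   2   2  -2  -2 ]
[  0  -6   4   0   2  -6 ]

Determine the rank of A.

Row reduce to echelon form.
R2 ← R2 − (2)·R1: [0, -12, 8, 0, 4, -12]
R3 ← R3 + (2)·R1: [0, 6, -4, 0, -2, 6]
R3 ← R3 + (1/2)·R2: [0, 0, 0, 0, 0, 0]
R4 ← R4 − (1/2)·R2: [0, 0, 0, 0, 0, 0]
Echelon form has 2 nonzero rows, so rank(A) = 2.

2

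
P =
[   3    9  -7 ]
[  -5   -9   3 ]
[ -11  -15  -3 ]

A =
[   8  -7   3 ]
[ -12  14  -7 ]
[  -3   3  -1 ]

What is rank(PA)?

3

First compute PA:
[[-63,  84, -47],
 [ 59, -82,  45],
 [101, -142,  75]]
Now row reduce the product.
R2 ← R2 + (59/63)·R1: [0, -10/3, 62/63]
R3 ← R3 + (101/63)·R1: [0, -22/3, -22/63]
R3 ← R3 − (11/5)·R2: [0, 0, -88/35]
3 nonzero rows, so rank(PA) = 3.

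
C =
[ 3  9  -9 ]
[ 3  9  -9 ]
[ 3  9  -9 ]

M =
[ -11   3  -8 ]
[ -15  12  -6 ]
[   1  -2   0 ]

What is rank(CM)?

First compute CM:
[[-177, 135, -78],
 [-177, 135, -78],
 [-177, 135, -78]]
Now row reduce the product.
R2 ← R2 − R1: [0, 0, 0]
R3 ← R3 − R1: [0, 0, 0]
1 nonzero row, so rank(CM) = 1.

1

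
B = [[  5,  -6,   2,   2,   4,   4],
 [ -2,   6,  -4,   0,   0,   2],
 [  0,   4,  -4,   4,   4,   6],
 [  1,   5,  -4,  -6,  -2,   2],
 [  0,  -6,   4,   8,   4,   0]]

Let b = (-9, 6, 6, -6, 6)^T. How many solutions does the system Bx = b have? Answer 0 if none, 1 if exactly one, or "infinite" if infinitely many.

Row reduce the augmented matrix [B | b].
R2 ← R2 + (2/5)·R1: [0, 18/5, -16/5, 4/5, 8/5, 18/5, 12/5]
R4 ← R4 − (1/5)·R1: [0, 31/5, -22/5, -32/5, -14/5, 6/5, -21/5]
R3 ← R3 − (10/9)·R2: [0, 0, -4/9, 28/9, 20/9, 2, 10/3]
R4 ← R4 − (31/18)·R2: [0, 0, 10/9, -70/9, -50/9, -5, -25/3]
R5 ← R5 + (5/3)·R2: [0, 0, -4/3, 28/3, 20/3, 6, 10]
R4 ← R4 + (5/2)·R3: [0, 0, 0, 0, 0, 0, 0]
R5 ← R5 − (3)·R3: [0, 0, 0, 0, 0, 0, 0]
The echelon form has 3 nonzero rows, and every pivot lies in the first 6 columns, so rank(B) = rank([B|b]) = 3.
The system is consistent.
rank = 3 < 6 unknowns, so there are infinitely many solutions.

infinite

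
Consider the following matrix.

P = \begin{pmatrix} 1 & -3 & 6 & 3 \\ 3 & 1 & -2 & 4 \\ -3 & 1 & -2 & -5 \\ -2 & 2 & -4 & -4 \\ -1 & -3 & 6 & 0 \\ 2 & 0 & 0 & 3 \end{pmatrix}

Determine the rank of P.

2

Row reduce to echelon form.
R2 ← R2 − (3)·R1: [0, 10, -20, -5]
R3 ← R3 + (3)·R1: [0, -8, 16, 4]
R4 ← R4 + (2)·R1: [0, -4, 8, 2]
R5 ← R5 + R1: [0, -6, 12, 3]
R6 ← R6 − (2)·R1: [0, 6, -12, -3]
R3 ← R3 + (4/5)·R2: [0, 0, 0, 0]
R4 ← R4 + (2/5)·R2: [0, 0, 0, 0]
R5 ← R5 + (3/5)·R2: [0, 0, 0, 0]
R6 ← R6 − (3/5)·R2: [0, 0, 0, 0]
Echelon form has 2 nonzero rows, so rank(P) = 2.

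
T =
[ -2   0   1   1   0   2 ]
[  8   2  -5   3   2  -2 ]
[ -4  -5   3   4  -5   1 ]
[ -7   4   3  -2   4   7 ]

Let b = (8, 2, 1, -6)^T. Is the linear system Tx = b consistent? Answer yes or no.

Row reduce the augmented matrix [T | b].
R2 ← R2 + (4)·R1: [0, 2, -1, 7, 2, 6, 34]
R3 ← R3 − (2)·R1: [0, -5, 1, 2, -5, -3, -15]
R4 ← R4 − (7/2)·R1: [0, 4, -1/2, -11/2, 4, 0, -34]
R3 ← R3 + (5/2)·R2: [0, 0, -3/2, 39/2, 0, 12, 70]
R4 ← R4 − (2)·R2: [0, 0, 3/2, -39/2, 0, -12, -102]
R4 ← R4 + R3: [0, 0, 0, 0, 0, 0, -32]
The echelon form has 4 nonzero rows; the last pivot sits in the augmented column, so rank(T) = 3 but rank([T|b]) = 4.
Since the ranks differ, the system is inconsistent.

no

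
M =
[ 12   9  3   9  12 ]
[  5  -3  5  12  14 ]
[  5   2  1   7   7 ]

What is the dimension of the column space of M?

Row reduce to echelon form.
R2 ← R2 − (5/12)·R1: [0, -27/4, 15/4, 33/4, 9]
R3 ← R3 − (5/12)·R1: [0, -7/4, -1/4, 13/4, 2]
R3 ← R3 − (7/27)·R2: [0, 0, -11/9, 10/9, -1/3]
Echelon form has 3 nonzero rows, so rank(M) = 3.
The column space has dimension equal to the rank: 3.

3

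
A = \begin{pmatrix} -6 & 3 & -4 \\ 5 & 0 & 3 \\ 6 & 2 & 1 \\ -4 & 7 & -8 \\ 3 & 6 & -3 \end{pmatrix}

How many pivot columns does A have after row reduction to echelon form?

3

Row reduce to echelon form.
R2 ← R2 + (5/6)·R1: [0, 5/2, -1/3]
R3 ← R3 + R1: [0, 5, -3]
R4 ← R4 − (2/3)·R1: [0, 5, -16/3]
R5 ← R5 + (1/2)·R1: [0, 15/2, -5]
R3 ← R3 − (2)·R2: [0, 0, -7/3]
R4 ← R4 − (2)·R2: [0, 0, -14/3]
R5 ← R5 − (3)·R2: [0, 0, -4]
R4 ← R4 − (2)·R3: [0, 0, 0]
R5 ← R5 − (12/7)·R3: [0, 0, 0]
Echelon form has 3 nonzero rows, so rank(A) = 3.
Each nonzero row contributes one pivot column: 3 pivot columns.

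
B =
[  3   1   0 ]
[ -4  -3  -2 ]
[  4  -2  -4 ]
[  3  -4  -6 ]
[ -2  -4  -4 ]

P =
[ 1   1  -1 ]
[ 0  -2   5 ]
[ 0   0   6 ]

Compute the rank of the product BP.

First compute BP:
[[  3,   1,   2],
 [ -4,   2, -23],
 [  4,   8, -38],
 [  3,  11, -59],
 [ -2,   6, -42]]
Now row reduce the product.
R2 ← R2 + (4/3)·R1: [0, 10/3, -61/3]
R3 ← R3 − (4/3)·R1: [0, 20/3, -122/3]
R4 ← R4 − R1: [0, 10, -61]
R5 ← R5 + (2/3)·R1: [0, 20/3, -122/3]
R3 ← R3 − (2)·R2: [0, 0, 0]
R4 ← R4 − (3)·R2: [0, 0, 0]
R5 ← R5 − (2)·R2: [0, 0, 0]
2 nonzero rows, so rank(BP) = 2.

2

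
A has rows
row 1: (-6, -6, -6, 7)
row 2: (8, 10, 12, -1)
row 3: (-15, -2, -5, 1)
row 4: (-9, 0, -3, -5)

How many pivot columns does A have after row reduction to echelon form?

3

Row reduce to echelon form.
R2 ← R2 + (4/3)·R1: [0, 2, 4, 25/3]
R3 ← R3 − (5/2)·R1: [0, 13, 10, -33/2]
R4 ← R4 − (3/2)·R1: [0, 9, 6, -31/2]
R3 ← R3 − (13/2)·R2: [0, 0, -16, -212/3]
R4 ← R4 − (9/2)·R2: [0, 0, -12, -53]
R4 ← R4 − (3/4)·R3: [0, 0, 0, 0]
Echelon form has 3 nonzero rows, so rank(A) = 3.
Each nonzero row contributes one pivot column: 3 pivot columns.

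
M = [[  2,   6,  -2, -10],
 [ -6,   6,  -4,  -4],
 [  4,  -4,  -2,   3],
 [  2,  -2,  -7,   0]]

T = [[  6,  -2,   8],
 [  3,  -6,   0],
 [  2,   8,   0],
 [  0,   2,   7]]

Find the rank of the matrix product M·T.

First compute MT:
[[ 26, -76, -54],
 [-26, -64, -76],
 [  8,   6,  53],
 [ -8, -48,  16]]
Now row reduce the product.
R2 ← R2 + R1: [0, -140, -130]
R3 ← R3 − (4/13)·R1: [0, 382/13, 905/13]
R4 ← R4 + (4/13)·R1: [0, -928/13, -8/13]
R3 ← R3 + (191/910)·R2: [0, 0, 3852/91]
R4 ← R4 − (232/455)·R2: [0, 0, 5976/91]
R4 ← R4 − (166/107)·R3: [0, 0, 0]
3 nonzero rows, so rank(MT) = 3.

3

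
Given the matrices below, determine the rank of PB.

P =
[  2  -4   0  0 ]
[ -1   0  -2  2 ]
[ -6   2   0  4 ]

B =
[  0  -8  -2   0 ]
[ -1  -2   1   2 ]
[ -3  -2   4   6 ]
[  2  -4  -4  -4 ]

2

First compute PB:
[[  4,  -8,  -8,  -8],
 [ 10,   4, -14, -20],
 [  6,  28,  -2, -12]]
Now row reduce the product.
R2 ← R2 − (5/2)·R1: [0, 24, 6, 0]
R3 ← R3 − (3/2)·R1: [0, 40, 10, 0]
R3 ← R3 − (5/3)·R2: [0, 0, 0, 0]
2 nonzero rows, so rank(PB) = 2.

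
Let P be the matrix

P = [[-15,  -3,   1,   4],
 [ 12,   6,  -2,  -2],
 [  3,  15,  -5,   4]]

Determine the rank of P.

2

Row reduce to echelon form.
R2 ← R2 + (4/5)·R1: [0, 18/5, -6/5, 6/5]
R3 ← R3 + (1/5)·R1: [0, 72/5, -24/5, 24/5]
R3 ← R3 − (4)·R2: [0, 0, 0, 0]
Echelon form has 2 nonzero rows, so rank(P) = 2.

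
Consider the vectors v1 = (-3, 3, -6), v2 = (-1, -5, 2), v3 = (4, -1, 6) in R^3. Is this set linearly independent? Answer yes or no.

no

Form the matrix with these vectors as rows and row reduce.
R2 ← R2 − (1/3)·R1: [0, -6, 4]
R3 ← R3 + (4/3)·R1: [0, 3, -2]
R3 ← R3 + (1/2)·R2: [0, 0, 0]
2 nonzero rows, so the 3 vectors span a space of dimension 2.
Since 2 < 3, the vectors are linearly dependent.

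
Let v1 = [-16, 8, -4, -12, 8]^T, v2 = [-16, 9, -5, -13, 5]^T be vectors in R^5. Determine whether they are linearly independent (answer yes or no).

yes

Form the matrix with these vectors as rows and row reduce.
R2 ← R2 − R1: [0, 1, -1, -1, -3]
2 nonzero rows, so the 2 vectors span a space of dimension 2.
Since 2 = 2, the vectors are linearly independent.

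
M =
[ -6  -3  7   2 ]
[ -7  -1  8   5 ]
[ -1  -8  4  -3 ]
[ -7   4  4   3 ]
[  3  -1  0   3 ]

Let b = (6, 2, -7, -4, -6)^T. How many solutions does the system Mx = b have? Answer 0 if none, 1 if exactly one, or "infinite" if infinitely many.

Row reduce the augmented matrix [M | b].
R2 ← R2 − (7/6)·R1: [0, 5/2, -1/6, 8/3, -5]
R3 ← R3 − (1/6)·R1: [0, -15/2, 17/6, -10/3, -8]
R4 ← R4 − (7/6)·R1: [0, 15/2, -25/6, 2/3, -11]
R5 ← R5 + (1/2)·R1: [0, -5/2, 7/2, 4, -3]
R3 ← R3 + (3)·R2: [0, 0, 7/3, 14/3, -23]
R4 ← R4 − (3)·R2: [0, 0, -11/3, -22/3, 4]
R5 ← R5 + R2: [0, 0, 10/3, 20/3, -8]
R4 ← R4 + (11/7)·R3: [0, 0, 0, 0, -225/7]
R5 ← R5 − (10/7)·R3: [0, 0, 0, 0, 174/7]
R5 ← R5 + (58/75)·R4: [0, 0, 0, 0, 0]
The echelon form has 4 nonzero rows; the last pivot sits in the augmented column, so rank(M) = 3 but rank([M|b]) = 4.
Since the ranks differ, the system is inconsistent.
It has no solutions.

0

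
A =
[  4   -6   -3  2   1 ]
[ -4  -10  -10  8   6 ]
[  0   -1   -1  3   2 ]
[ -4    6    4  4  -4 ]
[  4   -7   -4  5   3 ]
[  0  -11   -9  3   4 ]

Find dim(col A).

Row reduce to echelon form.
R2 ← R2 + R1: [0, -16, -13, 10, 7]
R4 ← R4 + R1: [0, 0, 1, 6, -3]
R5 ← R5 − R1: [0, -1, -1, 3, 2]
R3 ← R3 − (1/16)·R2: [0, 0, -3/16, 19/8, 25/16]
R5 ← R5 − (1/16)·R2: [0, 0, -3/16, 19/8, 25/16]
R6 ← R6 − (11/16)·R2: [0, 0, -1/16, -31/8, -13/16]
R4 ← R4 + (16/3)·R3: [0, 0, 0, 56/3, 16/3]
R5 ← R5 − R3: [0, 0, 0, 0, 0]
R6 ← R6 − (1/3)·R3: [0, 0, 0, -14/3, -4/3]
R6 ← R6 + (1/4)·R4: [0, 0, 0, 0, 0]
Echelon form has 4 nonzero rows, so rank(A) = 4.
The column space has dimension equal to the rank: 4.

4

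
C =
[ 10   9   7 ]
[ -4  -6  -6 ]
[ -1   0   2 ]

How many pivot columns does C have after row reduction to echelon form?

Row reduce to echelon form.
R2 ← R2 + (2/5)·R1: [0, -12/5, -16/5]
R3 ← R3 + (1/10)·R1: [0, 9/10, 27/10]
R3 ← R3 + (3/8)·R2: [0, 0, 3/2]
Echelon form has 3 nonzero rows, so rank(C) = 3.
Each nonzero row contributes one pivot column: 3 pivot columns.

3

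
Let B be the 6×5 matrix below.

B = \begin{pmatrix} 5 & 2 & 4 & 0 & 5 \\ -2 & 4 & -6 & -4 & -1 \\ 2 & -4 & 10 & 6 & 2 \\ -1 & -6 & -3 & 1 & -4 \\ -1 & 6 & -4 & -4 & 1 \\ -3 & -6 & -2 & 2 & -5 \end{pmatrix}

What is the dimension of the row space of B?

Row reduce to echelon form.
R2 ← R2 + (2/5)·R1: [0, 24/5, -22/5, -4, 1]
R3 ← R3 − (2/5)·R1: [0, -24/5, 42/5, 6, 0]
R4 ← R4 + (1/5)·R1: [0, -28/5, -11/5, 1, -3]
R5 ← R5 + (1/5)·R1: [0, 32/5, -16/5, -4, 2]
R6 ← R6 + (3/5)·R1: [0, -24/5, 2/5, 2, -2]
R3 ← R3 + R2: [0, 0, 4, 2, 1]
R4 ← R4 + (7/6)·R2: [0, 0, -22/3, -11/3, -11/6]
R5 ← R5 − (4/3)·R2: [0, 0, 8/3, 4/3, 2/3]
R6 ← R6 + R2: [0, 0, -4, -2, -1]
R4 ← R4 + (11/6)·R3: [0, 0, 0, 0, 0]
R5 ← R5 − (2/3)·R3: [0, 0, 0, 0, 0]
R6 ← R6 + R3: [0, 0, 0, 0, 0]
Echelon form has 3 nonzero rows, so rank(B) = 3.
The row space has dimension equal to the rank: 3.

3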